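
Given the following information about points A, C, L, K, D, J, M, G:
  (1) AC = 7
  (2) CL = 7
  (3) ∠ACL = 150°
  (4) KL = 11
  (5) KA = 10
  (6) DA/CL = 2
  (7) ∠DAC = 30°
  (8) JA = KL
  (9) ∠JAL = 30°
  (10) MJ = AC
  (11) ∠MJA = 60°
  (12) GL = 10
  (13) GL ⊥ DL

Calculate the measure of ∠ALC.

Step 1: By the law of cosines on triangle LCA: LA² = 7² + 7² − 2·7·7·cos(150°) = 182.87, so LA ≈ 13.52.
Step 2: By the inverse law of cosines on triangle ALC: cos(∠ALC) = (13.52² + 7² − 7²) / (2·13.52·7) = 182.87/189.32 = 0.9659, so ∠ALC = 15°.

Therefore, the measure of angle ∠ALC = 15°.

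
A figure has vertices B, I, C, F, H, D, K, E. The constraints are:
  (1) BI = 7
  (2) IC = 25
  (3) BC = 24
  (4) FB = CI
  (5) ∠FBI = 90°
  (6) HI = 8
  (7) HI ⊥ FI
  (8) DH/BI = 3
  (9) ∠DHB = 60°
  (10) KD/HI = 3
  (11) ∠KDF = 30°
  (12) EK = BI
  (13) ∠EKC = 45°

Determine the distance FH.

From the given relations: FB = CI = 25.
Step 1: By the law of cosines on triangle FBI: FI² = 25² + 7² − 2·25·7·cos(90°) = 674, so FI ≈ 25.96.
Step 2: By the law of cosines on triangle FIH: FH² = 25.96² + 8² − 2·25.96·8·cos(90°) = 738, so FH = 3·√82.

Therefore, the length of FH = 3·√82.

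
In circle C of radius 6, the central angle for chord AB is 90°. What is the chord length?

Drop a perpendicular from the center to the chord, bisecting both the chord and the central angle.
Each half-chord = r sin(θ/2) = 6 sin(45°).
The full chord = 2 × 6 × sin(45°) = 6*sqrt(2).

6*sqrt(2)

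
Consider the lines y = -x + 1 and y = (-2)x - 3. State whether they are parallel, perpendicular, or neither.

Slope of line 1: m1 = -1
Slope of line 2: m2 = -2
m1 != m2 and m1*m2 = 2 != -1. Neither.

Neither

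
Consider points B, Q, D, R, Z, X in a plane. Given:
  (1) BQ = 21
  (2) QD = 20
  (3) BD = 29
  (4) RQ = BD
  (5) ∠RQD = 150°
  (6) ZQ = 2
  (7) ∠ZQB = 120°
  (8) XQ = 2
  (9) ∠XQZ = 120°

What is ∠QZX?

Step 1: By the law of cosines on triangle ZQX: ZX² = 2² + 2² − 2·2·2·cos(120°) = 12, so ZX = 2·√3.
Step 2: By the inverse law of cosines on triangle QZX: cos(∠QZX) = (2² + (2·√3)² − 2²) / (2·2·2·√3) = 12/13.86 = 0.866, so ∠QZX = 30°.

Therefore, the measure of angle ∠QZX = 30°.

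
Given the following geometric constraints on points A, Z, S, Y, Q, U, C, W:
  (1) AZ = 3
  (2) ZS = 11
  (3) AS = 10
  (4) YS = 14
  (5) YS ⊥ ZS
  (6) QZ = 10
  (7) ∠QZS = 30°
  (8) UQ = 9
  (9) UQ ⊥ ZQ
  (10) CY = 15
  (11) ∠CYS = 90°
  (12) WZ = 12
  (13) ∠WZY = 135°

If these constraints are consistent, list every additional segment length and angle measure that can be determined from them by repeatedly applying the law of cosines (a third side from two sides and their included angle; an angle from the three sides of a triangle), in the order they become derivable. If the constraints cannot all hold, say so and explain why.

The constraints are consistent. Derivable facts, in order:
After 1 step:
- SC ≈ 20.52
- SQ ≈ 5.52
- ZU = √181
- ZY ≈ 17.8
- ∠ASZ = 15.5°
- ∠AZS = 62.96°
- ∠SAZ = 101.54°
After 2 steps:
- YW ≈ 27.63
- ∠CSY = 46.97°
- ∠QSZ = 64.92°
- ∠QUZ = 48.01°
- ∠QZU = 41.99°
- ∠SCY = 43.03°
- ∠SQZ = 85.08°
- ∠SYZ = 38.16°
- ∠SZY = 51.84°
After 3 steps:
- ∠WYZ = 17.89°
- ∠YWZ = 27.11°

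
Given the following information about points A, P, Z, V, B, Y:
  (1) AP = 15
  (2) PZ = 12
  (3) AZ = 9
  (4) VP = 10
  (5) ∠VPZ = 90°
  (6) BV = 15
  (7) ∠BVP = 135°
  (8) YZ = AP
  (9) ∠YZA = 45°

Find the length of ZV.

Step 1: By the law of cosines on triangle ZPV: ZV² = 12² + 10² − 2·12·10·cos(90°) = 244, so ZV = 2·√61.

Therefore, the length of ZV = 2·√61.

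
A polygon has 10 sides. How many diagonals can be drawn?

Each of the 10 vertices connects to 7 non-adjacent vertices via diagonals.
Total connections = 10 × 7 = 70, but each diagonal is counted twice.
Number of diagonals = 70 / 2 = 35.

35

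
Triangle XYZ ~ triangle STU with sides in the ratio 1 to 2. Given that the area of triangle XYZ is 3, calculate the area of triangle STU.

For similar figures, the area ratio equals the square of the side ratio.
Side ratio (XYZ to STU) = 1:2, so area ratio = 1^2:2^2 = 1:4.
If the area of XYZ is 3, then the area of STU = 3 * (4/1) = 12.

12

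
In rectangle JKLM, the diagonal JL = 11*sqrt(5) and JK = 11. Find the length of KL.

b = sqrt(d^2 - a^2) = sqrt(605 - 121) = sqrt(484) = 22

22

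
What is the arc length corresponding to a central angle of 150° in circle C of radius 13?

Arc length = 2πr × θ/360
= 2π × 13 × 5/12
= 65*pi/6

65*pi/6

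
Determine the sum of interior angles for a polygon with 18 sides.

The sum of interior angles of an n-sided polygon is (n - 2) * 180.
For n = 18: (18 - 2) * 180 = 16 * 180 = 2880 degrees.

2880 degrees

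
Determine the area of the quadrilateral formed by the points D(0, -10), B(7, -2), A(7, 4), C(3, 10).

The Shoelace formula works by pairing each vertex with the next (cycling back to the first).
For each pair, compute x_i*y_(i+1) - x_(i+1)*y_i:
  (0*-2 - 7*-10) = 70
  (7*4 - 7*-2) = 42
  (7*10 - 3*4) = 58
  (3*-10 - 0*10) = -30
Taking half the absolute value of the total: Area = (1/2)(140) = 70.

70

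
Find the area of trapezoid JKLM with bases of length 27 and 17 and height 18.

Area of a trapezoid = (base1 + base2) * height / 2
Area = (27 + 17) * 18 / 2
Area = 44 * 18 / 2
Area = 792 / 2
Area = 396

396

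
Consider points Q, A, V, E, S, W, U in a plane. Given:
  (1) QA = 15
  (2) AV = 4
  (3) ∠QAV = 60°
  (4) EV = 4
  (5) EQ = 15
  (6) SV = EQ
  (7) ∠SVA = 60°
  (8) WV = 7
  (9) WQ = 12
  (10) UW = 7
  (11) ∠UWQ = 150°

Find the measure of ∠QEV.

Step 1: By the law of cosines on triangle QAV: QV² = 15² + 4² − 2·15·4·cos(60°) = 181, so QV = √181.
Step 2: By the inverse law of cosines on triangle QEV: cos(∠QEV) = (15² + 4² − √181²) / (2·15·4) = 60/120 = 0.5, so ∠QEV = 60°.

Therefore, the measure of angle ∠QEV = 60°.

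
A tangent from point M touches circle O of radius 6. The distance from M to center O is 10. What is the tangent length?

The tangent, radius, and line from the external point to the center form a right triangle.
The right angle is where the tangent meets the radius.
By the Pythagorean theorem: tangent² + 6² = 10²
tangent² = 100 - 36 = 64
tangent = 8

8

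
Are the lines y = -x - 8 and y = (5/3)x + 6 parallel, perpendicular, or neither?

Slope of line 1: m1 = -1
Slope of line 2: m2 = 5/3
m1 != m2 and m1*m2 = -5/3 != -1. Neither.

Neither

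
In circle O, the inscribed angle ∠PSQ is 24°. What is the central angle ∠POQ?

By the inscribed angle theorem, the central angle is twice the inscribed angle.
Central angle = 2 × 24° = 48°

48°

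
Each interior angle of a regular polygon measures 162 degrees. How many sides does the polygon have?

Exterior angle = 180 - 162 = 18. n = 360 / 18 = 20.

20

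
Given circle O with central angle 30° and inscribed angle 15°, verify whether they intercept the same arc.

By the inscribed angle theorem, if both angles subtend the same arc, the inscribed angle must be half the central angle.
Half of 30° = 15°, which equals the given inscribed angle of 15°.
Therefore, yes, they correspond to the same arc.

Yes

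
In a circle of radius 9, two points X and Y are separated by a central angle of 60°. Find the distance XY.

Chord = 2(9) sin(30°) = 9

9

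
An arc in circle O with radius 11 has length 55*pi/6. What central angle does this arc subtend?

θ = 360 × 55*pi/6 / (2π × 11) = 150° (rearranging arc length formula).

150°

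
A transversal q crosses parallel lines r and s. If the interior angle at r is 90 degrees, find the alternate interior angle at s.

Alternate interior angles are equal: 90 degrees.

90 degrees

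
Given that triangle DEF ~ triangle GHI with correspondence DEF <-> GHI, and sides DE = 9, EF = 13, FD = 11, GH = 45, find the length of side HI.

Since the triangles are similar, the ratio of corresponding sides is constant.
Scale factor k = GH / DE = 45 / 9 = 5
HI = k * EF = 5 * 13 = 65

65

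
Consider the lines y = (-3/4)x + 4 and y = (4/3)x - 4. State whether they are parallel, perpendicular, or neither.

Slope of line 1: m1 = -3/4
Slope of line 2: m2 = 4/3
Two lines are perpendicular when the product of their slopes is -1 (negative reciprocals).
m1 * m2 = (-3/4) * (4/3) = -1, confirming perpendicularity.

Perpendicular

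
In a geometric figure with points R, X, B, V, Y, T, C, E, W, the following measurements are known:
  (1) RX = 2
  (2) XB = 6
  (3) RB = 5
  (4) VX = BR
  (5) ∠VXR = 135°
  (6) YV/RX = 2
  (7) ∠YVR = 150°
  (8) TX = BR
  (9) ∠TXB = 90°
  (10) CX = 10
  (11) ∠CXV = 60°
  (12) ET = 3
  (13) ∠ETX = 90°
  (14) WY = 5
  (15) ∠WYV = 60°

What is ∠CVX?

From the given relations: VX = BR = 5.
Step 1: By the law of cosines on triangle VXC: VC² = 5² + 10² − 2·5·10·cos(60°) = 75, so VC = 5·√3.
Step 2: By the inverse law of cosines on triangle CVX: cos(∠CVX) = ((5·√3)² + 5² − 10²) / (2·5·√3·5) = 0/86.6 = 0, so ∠CVX = 90°.

Therefore, the measure of angle ∠CVX = 90°.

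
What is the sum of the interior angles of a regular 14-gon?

The sum of interior angles of an n-sided polygon is (n - 2) * 180.
For n = 14: (14 - 2) * 180 = 12 * 180 = 2160 degrees.

2160 degrees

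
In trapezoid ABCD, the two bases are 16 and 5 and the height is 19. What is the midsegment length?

The midsegment of a trapezoid = (base1 + base2) / 2
midsegment = (16 + 5) / 2
midsegment = 21 / 2
midsegment = 21/2

21/2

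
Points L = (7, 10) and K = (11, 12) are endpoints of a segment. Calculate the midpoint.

The midpoint is the average of the coordinates:
x: (7 + 11)/2 = 9
y: (10 + 12)/2 = 11
Midpoint = (9, 11)

(9, 11)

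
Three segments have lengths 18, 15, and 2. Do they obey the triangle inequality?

No.
The triangle inequality is violated: 15 + 2 = 17 ≤ 18.
These lengths cannot form a triangle.

No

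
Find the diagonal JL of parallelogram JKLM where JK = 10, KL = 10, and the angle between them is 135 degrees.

The diagonal of a parallelogram can be found by treating two adjacent sides and the diagonal as a triangle.
Applying the law of cosines with sides 10, 10 and included angle 135°:
d^2 = 100 + 100 - 200*cos(135°) = 100*sqrt(2) + 200
d = 10*sqrt(sqrt(2) + 2)

10*sqrt(sqrt(2) + 2)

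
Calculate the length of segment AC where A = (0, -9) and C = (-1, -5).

d = sqrt((-1 - 0)^2 + (-5 - -9)^2)
d = sqrt(-1^2 + 4^2)
d = sqrt(1 + 16)
d = sqrt(17)

sqrt(17)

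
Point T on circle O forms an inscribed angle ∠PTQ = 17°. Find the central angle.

The inscribed angle theorem states that a central angle is always twice any inscribed angle that subtends the same arc.
Since the inscribed angle is 17°, the central angle = 2 × 17° = 34°.

34°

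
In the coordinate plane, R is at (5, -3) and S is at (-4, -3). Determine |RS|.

The horizontal distance is |-4 - 5| = 9 and the vertical distance is |-3 - -3| = 0.
By the Pythagorean theorem, d = sqrt(9^2 + 0^2) = sqrt(81) = 9.

9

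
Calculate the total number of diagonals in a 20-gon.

Total line segments between 20 vertices = C(20,2) = 190.
Subtract the 20 sides: 190 - 20 = 170 diagonals.

170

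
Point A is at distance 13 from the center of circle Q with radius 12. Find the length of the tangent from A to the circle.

Let T be the point of tangency. Then QT ⊥ AT (radius ⊥ tangent).
In right triangle QTA: QA² = QT² + AT²
13² = 12² + AT²
AT² = 25, AT = 5

5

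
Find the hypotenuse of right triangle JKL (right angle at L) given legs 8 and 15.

In a right triangle, the square of the hypotenuse equals the sum of the squares of the two legs.
The legs are 8 and 15, so the hypotenuse = sqrt(64 + 225) = sqrt(289) = 17.

17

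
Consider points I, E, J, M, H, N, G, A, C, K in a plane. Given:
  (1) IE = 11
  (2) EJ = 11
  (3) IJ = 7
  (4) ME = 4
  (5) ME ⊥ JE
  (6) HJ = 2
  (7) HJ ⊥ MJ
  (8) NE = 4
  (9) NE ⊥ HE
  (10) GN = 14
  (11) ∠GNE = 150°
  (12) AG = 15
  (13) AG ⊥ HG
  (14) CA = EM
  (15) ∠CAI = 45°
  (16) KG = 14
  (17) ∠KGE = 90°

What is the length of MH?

Step 1: By the law of cosines on triangle JEM: JM² = 11² + 4² − 2·11·4·cos(90°) = 137, so JM = √137.
Step 2: By the law of cosines on triangle MJH: MH² = √137² + 2² − 2·√137·2·cos(90°) = 141, so MH = √141.

Therefore, the length of MH = √141.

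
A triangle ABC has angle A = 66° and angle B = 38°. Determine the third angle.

By the triangle angle sum property, the three interior angles of any triangle add up to 180°.
We know angle A = 66° and angle B = 38°, so their sum is 104°.
Therefore angle C = 180° - 104° = 76°.

76 degrees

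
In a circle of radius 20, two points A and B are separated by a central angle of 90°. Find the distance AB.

Chord length = 2r sin(θ/2)
= 2 × 20 × sin(90°/2)
= 2 × 20 × sin(45°)
= 20*sqrt(2)

20*sqrt(2)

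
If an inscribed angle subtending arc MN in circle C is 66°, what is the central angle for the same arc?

Central angle = 2 × 66° = 132° (inscribed angle theorem).

132°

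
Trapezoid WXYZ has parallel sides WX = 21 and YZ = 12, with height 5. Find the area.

Area = (21 + 12) * 5 / 2 = 165 / 2 = 165/2

165/2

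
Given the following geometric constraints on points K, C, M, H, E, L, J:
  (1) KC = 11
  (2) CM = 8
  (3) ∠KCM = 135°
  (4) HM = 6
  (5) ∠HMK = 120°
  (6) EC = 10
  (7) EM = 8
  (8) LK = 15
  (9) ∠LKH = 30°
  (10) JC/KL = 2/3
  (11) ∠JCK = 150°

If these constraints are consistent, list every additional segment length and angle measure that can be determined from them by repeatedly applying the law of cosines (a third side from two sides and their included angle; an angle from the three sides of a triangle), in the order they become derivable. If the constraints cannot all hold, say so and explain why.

The constraints are consistent. Derivable facts, in order:
After 1 step:
- KJ ≈ 20.29
- KM ≈ 17.59
- ∠CEM = 51.32°
- ∠CME = 77.36°
- ∠ECM = 51.32°
After 2 steps:
- KH ≈ 21.24
- ∠CJK = 15.73°
- ∠CKJ = 14.27°
- ∠CKM = 18.76°
- ∠CMK = 26.24°
After 3 steps:
- HL ≈ 11.15
- ∠HKM = 14.16°
- ∠KHM = 45.84°
After 4 steps:
- ∠HLK = 107.71°
- ∠KHL = 42.29°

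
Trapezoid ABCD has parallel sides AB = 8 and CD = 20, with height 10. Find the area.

A trapezoid's area equals the midsegment times the height.
The midsegment is (8 + 20) / 2 = 14.
Area = 14 * 10 = 140.

140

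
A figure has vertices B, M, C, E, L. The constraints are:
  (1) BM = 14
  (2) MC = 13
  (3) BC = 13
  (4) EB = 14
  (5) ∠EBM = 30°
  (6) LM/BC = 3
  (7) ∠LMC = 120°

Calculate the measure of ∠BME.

Step 1: By the law of cosines on triangle MBE: ME² = 14² + 14² − 2·14·14·cos(30°) = 52.52, so ME ≈ 7.25.
Step 2: By the inverse law of cosines on triangle BME: cos(∠BME) = (14² + 7.25² − 14²) / (2·14·7.25) = 52.52/202.91 = 0.2588, so ∠BME = 75°.

Therefore, the measure of angle ∠BME = 75°.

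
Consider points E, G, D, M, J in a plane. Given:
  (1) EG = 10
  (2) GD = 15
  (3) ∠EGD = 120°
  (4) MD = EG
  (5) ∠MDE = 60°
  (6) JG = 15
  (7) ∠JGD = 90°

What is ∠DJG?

Step 1: By the law of cosines on triangle JGD: JD² = 15² + 15² − 2·15·15·cos(90°) = 450, so JD = 15·√2.
Step 2: By the inverse law of cosines on triangle DJG: cos(∠DJG) = ((15·√2)² + 15² − 15²) / (2·15·√2·15) = 450/636.4 = 0.7071, so ∠DJG = 45°.

Therefore, the measure of angle ∠DJG = 45°.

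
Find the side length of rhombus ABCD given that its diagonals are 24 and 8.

In a rhombus, the diagonals bisect each other perpendicularly, creating four congruent right triangles.
Each triangle has legs 12 (half of 24) and 4 (half of 8).
The hypotenuse of each right triangle is a side of the rhombus:
side = sqrt(12^2 + 4^2) = sqrt(160) = 4*sqrt(10)

4*sqrt(10)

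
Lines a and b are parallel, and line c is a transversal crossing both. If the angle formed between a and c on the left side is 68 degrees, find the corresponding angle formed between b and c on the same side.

Corresponding angles formed by parallel lines and a transversal are equal.
The given angle is 68 degrees.
The corresponding angle = 68 degrees.

68 degrees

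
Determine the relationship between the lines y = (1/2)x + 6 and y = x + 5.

Slope of line 1: m1 = 1/2
Slope of line 2: m2 = 1
m1 != m2 (1/2 != 1), so not parallel.
m1 * m2 = (1/2) * (1) = 1/2 != -1, so not perpendicular.
The lines are neither parallel nor perpendicular.

Neither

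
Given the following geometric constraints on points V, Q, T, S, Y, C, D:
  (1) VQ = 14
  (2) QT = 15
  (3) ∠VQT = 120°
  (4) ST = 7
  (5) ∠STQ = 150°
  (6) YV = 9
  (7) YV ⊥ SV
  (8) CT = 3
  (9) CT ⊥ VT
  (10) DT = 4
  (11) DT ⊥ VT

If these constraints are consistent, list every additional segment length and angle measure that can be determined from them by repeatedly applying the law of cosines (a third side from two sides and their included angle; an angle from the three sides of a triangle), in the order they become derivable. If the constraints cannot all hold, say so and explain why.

The constraints are consistent. Derivable facts, in order:
After 1 step:
- QS ≈ 21.35
- VT ≈ 25.12
After 2 steps:
- VC = 8·√10
- VD ≈ 25.44
- ∠QST = 20.57°
- ∠QTV = 28.86°
- ∠QVT = 31.14°
- ∠SQT = 9.43°
After 3 steps:
- ∠CVT = 6.81°
- ∠DVT = 9.05°
- ∠TCV = 83.19°
- ∠TDV = 80.95°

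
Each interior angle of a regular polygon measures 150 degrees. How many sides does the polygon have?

Exterior angle = 180 - 150 = 30. n = 360 / 30 = 12.

12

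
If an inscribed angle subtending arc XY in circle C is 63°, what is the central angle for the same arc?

Central angle = 2 × 63° = 126° (inscribed angle theorem).

126°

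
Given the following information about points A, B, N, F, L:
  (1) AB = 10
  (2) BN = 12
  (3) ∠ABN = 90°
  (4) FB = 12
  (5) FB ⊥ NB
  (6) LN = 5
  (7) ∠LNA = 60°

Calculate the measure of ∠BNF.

Step 1: By the law of cosines on triangle NBF: NF² = 12² + 12² − 2·12·12·cos(90°) = 288, so NF = 12·√2.
Step 2: By the inverse law of cosines on triangle BNF: cos(∠BNF) = (12² + (12·√2)² − 12²) / (2·12·12·√2) = 288/407.29 = 0.7071, so ∠BNF = 45°.

Therefore, the measure of angle ∠BNF = 45°.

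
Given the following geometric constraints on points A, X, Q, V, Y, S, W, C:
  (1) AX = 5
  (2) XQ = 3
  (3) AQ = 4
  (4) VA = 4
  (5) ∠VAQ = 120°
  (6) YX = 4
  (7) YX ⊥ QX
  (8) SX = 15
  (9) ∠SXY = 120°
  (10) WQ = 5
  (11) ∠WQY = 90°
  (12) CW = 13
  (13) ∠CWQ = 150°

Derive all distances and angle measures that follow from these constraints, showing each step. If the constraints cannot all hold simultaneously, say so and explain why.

The constraints are consistent.

Step 1: From QA = 4, AV = 4, and ∠QAV = 120°, by the law of cosines:
  QV² = QA² + AV² - 2·QA·AV·cos(120°) = 16 + 16 + 16 = 48
  QV = 4·√3

Step 2: From QX = 3, XY = 4, and ∠QXY = 90°, by the law of cosines:
  QY² = QX² + XY² - 2·QX·XY·cos(90°) = 9 + 16 - 0 = 25
  QY = 5

Step 3: From QW = 5, WC = 13, and ∠QWC = 150°, by the law of cosines:
  QC² = QW² + WC² - 2·QW·WC·cos(150°) = 25 + 169 + 112.6 = 306.6
  QC ≈ 17.51

Step 4: From YX = 4, XS = 15, and ∠YXS = 120°, by the law of cosines:
  YS² = YX² + XS² - 2·YX·XS·cos(120°) = 16 + 225 + 60 = 301
  YS ≈ 17.35

Step 5: From AQ = 4, AX = 5, QX = 3, by the inverse law of cosines:
  cos(∠QAX) = (AQ² + AX² - QX²) / (2·AQ·AX)
  ∠QAX = 36.87°

Step 6: From XA = 5, XQ = 3, AQ = 4, by the inverse law of cosines:
  cos(∠AXQ) = (XA² + XQ² - AQ²) / (2·XA·XQ)
  ∠AXQ = 53.13°

Step 7: From QA = 4, QX = 3, AX = 5, by the inverse law of cosines:
  cos(∠AQX) = (QA² + QX² - AX²) / (2·QA·QX)
  ∠AQX = 90°

Step 8: From YQ = 5, QW = 5, and ∠YQW = 90°, by the law of cosines:
  YW² = YQ² + QW² - 2·YQ·QW·cos(90°) = 25 + 25 - 0 = 50
  YW = 5·√2

Step 9: From QA = 4, QV = 4·√3, AV = 4, by the inverse law of cosines:
  cos(∠AQV) = (QA² + QV² - AV²) / (2·QA·QV)
  ∠AQV = 30°

Step 10: From QC = 17.51, QW = 5, CW = 13, by the inverse law of cosines:
  cos(∠CQW) = (QC² + QW² - CW²) / (2·QC·QW)
  ∠CQW = 21.79°

Step 11: From QX = 3, QY = 5, XY = 4, by the inverse law of cosines:
  cos(∠XQY) = (QX² + QY² - XY²) / (2·QX·QY)
  ∠XQY = 53.13°

Step 12: From VA = 4, VQ = 4·√3, AQ = 4, by the inverse law of cosines:
  cos(∠AVQ) = (VA² + VQ² - AQ²) / (2·VA·VQ)
  ∠AVQ = 30°

Step 13: From YQ = 5, YX = 4, QX = 3, by the inverse law of cosines:
  cos(∠QYX) = (YQ² + YX² - QX²) / (2·YQ·YX)
  ∠QYX = 36.87°

Step 14: From YS = 17.35, YX = 4, SX = 15, by the inverse law of cosines:
  cos(∠SYX) = (YS² + YX² - SX²) / (2·YS·YX)
  ∠SYX = 48.48°

Step 15: From SX = 15, SY = 17.35, XY = 4, by the inverse law of cosines:
  cos(∠XSY) = (SX² + SY² - XY²) / (2·SX·SY)
  ∠XSY = 11.52°

Step 16: From CQ = 17.51, CW = 13, QW = 5, by the inverse law of cosines:
  cos(∠QCW) = (CQ² + CW² - QW²) / (2·CQ·CW)
  ∠QCW = 8.21°

Step 17: From YQ = 5, YW = 5·√2, QW = 5, by the inverse law of cosines:
  cos(∠QYW) = (YQ² + YW² - QW²) / (2·YQ·YW)
  ∠QYW = 45°

Step 18: From WQ = 5, WY = 5·√2, QY = 5, by the inverse law of cosines:
  cos(∠QWY) = (WQ² + WY² - QY²) / (2·WQ·WY)
  ∠QWY = 45°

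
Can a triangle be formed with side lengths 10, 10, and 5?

Yes.
The triangle inequality requires that the sum of any two sides exceeds the third.
Here 5 + 10 = 15 > 10, so the condition is met.

Yes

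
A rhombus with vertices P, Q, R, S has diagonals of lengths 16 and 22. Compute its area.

Area of a rhombus = (d1 * d2) / 2
Area = (16 * 22) / 2
Area = 352 / 2
Area = 176

176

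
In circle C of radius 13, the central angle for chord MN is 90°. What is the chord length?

Drop a perpendicular from the center to the chord, bisecting both the chord and the central angle.
Each half-chord = r sin(θ/2) = 13 sin(45°).
The full chord = 2 × 13 × sin(45°) = 13*sqrt(2).

13*sqrt(2)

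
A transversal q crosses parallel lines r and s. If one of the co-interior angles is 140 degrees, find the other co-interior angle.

Co-interior (same-side interior) angles are between the parallel lines on the same side of the transversal.
Unlike corresponding or alternate interior angles, they are supplementary rather than equal.
So the angle = 180 - 140 = 40 degrees.

40 degrees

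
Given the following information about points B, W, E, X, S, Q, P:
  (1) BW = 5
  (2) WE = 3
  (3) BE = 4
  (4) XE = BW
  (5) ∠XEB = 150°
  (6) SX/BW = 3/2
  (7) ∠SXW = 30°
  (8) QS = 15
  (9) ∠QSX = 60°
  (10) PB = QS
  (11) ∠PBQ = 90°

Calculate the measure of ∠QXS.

From the given relations: SX = 3/2·BW = 3/2·5 ≈ 7.5.
Step 1: By the law of cosines on triangle XSQ: XQ² = 7.5² + 15² − 2·7.5·15·cos(60°) = 168.75, so XQ ≈ 12.99.
Step 2: By the inverse law of cosines on triangle QXS: cos(∠QXS) = (12.99² + 7.5² − 15²) / (2·12.99·7.5) = 0/194.86 = 0, so ∠QXS = 90°.

Therefore, the measure of angle ∠QXS = 90°.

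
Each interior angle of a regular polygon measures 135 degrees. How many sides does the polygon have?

The exterior angle is the supplement of the interior angle: 180 - 135 = 45 degrees.
Since the exterior angles of any convex polygon sum to 360 degrees, the number of sides is 360 / 45 = 8.

8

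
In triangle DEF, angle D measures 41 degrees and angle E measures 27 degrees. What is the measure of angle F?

By the triangle angle sum property, the three interior angles of any triangle add up to 180°.
We know angle D = 41° and angle E = 27°, so their sum is 68°.
Therefore angle F = 180° - 68° = 112°.

112 degrees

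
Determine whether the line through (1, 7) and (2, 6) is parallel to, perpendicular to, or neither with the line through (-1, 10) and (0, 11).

Slope of line 1: m1 = (6 - 7)/(2 - 1) = -1/1 = -1
Slope of line 2: m2 = (11 - 10)/(0 - -1) = 1/1 = 1
m1 * m2 = -1, so perpendicular.

Perpendicular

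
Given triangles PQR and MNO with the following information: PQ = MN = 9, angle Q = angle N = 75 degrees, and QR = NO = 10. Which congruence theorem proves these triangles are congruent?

The given information matches SAS: Two pairs of corresponding sides and the included angle are equal (Side-Angle-Side).

SAS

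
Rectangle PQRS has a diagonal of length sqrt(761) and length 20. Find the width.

The diagonal of a rectangle forms a right triangle with the two sides.
Rearranging the Pythagorean theorem: missing side = sqrt(d^2 - known^2).
= sqrt(761 - 400) = sqrt(361) = 19.

19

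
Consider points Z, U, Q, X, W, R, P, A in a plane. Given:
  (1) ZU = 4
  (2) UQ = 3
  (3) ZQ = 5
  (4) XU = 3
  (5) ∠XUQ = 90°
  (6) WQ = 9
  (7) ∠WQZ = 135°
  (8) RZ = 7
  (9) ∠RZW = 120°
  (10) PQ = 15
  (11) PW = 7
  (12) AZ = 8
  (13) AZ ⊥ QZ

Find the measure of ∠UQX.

Step 1: By the law of cosines on triangle QUX: QX² = 3² + 3² − 2·3·3·cos(90°) = 18, so QX = 3·√2.
Step 2: By the inverse law of cosines on triangle UQX: cos(∠UQX) = (3² + (3·√2)² − 3²) / (2·3·3·√2) = 18/25.46 = 0.7071, so ∠UQX = 45°.

Therefore, the measure of angle ∠UQX = 45°.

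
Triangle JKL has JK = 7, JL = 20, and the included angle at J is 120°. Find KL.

Law of cosines: KL^2 = 7^2 + 20^2 - 2(7)(20)cos(120°) = 589, so KL = sqrt(589).

sqrt(589)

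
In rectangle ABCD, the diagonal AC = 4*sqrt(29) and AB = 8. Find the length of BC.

Using the Pythagorean theorem: d^2 = a^2 + b^2
b^2 = d^2 - a^2
b^2 = 464 - 64
b^2 = 400
b = sqrt(400) = 20

20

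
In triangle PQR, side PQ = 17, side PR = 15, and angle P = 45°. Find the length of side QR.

Law of cosines: QR^2 = 17^2 + 15^2 - 2(17)(15)cos(45°) = 514 - 255*sqrt(2), so QR = sqrt(514 - 255*sqrt(2)).

sqrt(514 - 255*sqrt(2))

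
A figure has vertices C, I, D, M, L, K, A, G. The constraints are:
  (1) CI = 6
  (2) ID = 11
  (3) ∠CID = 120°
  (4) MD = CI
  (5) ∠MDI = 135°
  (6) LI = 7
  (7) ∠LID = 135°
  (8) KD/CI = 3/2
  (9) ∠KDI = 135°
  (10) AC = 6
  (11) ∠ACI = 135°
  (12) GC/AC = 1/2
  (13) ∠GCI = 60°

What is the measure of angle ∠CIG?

From the given relations: GC = 1/2·AC = 1/2·6 = 3.
Step 1: By the law of cosines on triangle ICG: IG² = 6² + 3² − 2·6·3·cos(60°) = 27, so IG = 3·√3.
Step 2: By the inverse law of cosines on triangle CIG: cos(∠CIG) = (6² + (3·√3)² − 3²) / (2·6·3·√3) = 54/62.35 = 0.866, so ∠CIG = 30°.

Therefore, the measure of angle ∠CIG = 30°.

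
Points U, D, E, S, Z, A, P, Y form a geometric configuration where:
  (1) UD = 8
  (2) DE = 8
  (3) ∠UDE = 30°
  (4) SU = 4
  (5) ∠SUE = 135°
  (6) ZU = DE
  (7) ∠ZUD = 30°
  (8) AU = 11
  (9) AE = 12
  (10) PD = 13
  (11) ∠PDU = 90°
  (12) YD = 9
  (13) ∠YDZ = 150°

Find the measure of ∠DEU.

Step 1: By the law of cosines on triangle EDU: EU² = 8² + 8² − 2·8·8·cos(30°) = 17.15, so EU ≈ 4.14.
Step 2: By the inverse law of cosines on triangle DEU: cos(∠DEU) = (8² + 4.14² − 8²) / (2·8·4.14) = 17.15/66.26 = 0.2588, so ∠DEU = 75°.

Therefore, the measure of angle ∠DEU = 75°.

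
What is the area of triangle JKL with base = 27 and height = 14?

Area = (1/2) * base * height
Area = (1/2) * 27 * 14
Area = 189

189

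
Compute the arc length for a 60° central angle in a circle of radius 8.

Arc length = 2π(8)(1/6) = 8*pi/3

8*pi/3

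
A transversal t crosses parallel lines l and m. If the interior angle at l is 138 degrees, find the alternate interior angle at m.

Alternate interior angles are equal: 138 degrees.

138 degrees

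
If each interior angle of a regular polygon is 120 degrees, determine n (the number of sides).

Exterior angle = 180 - 120 = 60. n = 360 / 60 = 6.

6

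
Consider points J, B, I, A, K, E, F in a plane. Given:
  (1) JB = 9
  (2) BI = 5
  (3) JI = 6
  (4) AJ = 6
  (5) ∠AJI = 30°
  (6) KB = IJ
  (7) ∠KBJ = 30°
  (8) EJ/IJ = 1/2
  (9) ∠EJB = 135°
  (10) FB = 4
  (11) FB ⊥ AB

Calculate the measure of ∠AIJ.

Step 1: By the law of cosines on triangle IJA: IA² = 6² + 6² − 2·6·6·cos(30°) = 9.65, so IA ≈ 3.11.
Step 2: By the inverse law of cosines on triangle AIJ: cos(∠AIJ) = (3.11² + 6² − 6²) / (2·3.11·6) = 9.65/37.27 = 0.2588, so ∠AIJ = 75°.

Therefore, the measure of angle ∠AIJ = 75°.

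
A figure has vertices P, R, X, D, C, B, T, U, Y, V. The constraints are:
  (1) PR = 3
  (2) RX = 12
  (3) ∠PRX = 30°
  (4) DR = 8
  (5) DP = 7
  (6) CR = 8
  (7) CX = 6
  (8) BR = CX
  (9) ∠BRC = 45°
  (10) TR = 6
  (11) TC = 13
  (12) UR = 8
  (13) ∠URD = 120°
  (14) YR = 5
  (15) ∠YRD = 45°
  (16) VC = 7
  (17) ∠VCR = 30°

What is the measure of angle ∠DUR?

Step 1: By the law of cosines on triangle URD: UD² = 8² + 8² − 2·8·8·cos(120°) = 192, so UD = 8·√3.
Step 2: By the inverse law of cosines on triangle DUR: cos(∠DUR) = ((8·√3)² + 8² − 8²) / (2·8·√3·8) = 192/221.7 = 0.866, so ∠DUR = 30°.

Therefore, the measure of angle ∠DUR = 30°.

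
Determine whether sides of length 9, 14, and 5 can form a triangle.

No.
The triangle inequality is violated: 9 + 5 = 14 ≤ 14.
These lengths cannot form a triangle.

No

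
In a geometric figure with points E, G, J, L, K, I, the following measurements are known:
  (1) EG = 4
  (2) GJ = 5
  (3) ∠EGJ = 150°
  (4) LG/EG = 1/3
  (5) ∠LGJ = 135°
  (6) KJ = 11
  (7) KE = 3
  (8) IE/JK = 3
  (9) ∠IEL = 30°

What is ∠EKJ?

Step 1: By the law of cosines on triangle EGJ: EJ² = 4² + 5² − 2·4·5·cos(150°) = 75.64, so EJ ≈ 8.7.
Step 2: By the inverse law of cosines on triangle EKJ: cos(∠EKJ) = (3² + 11² − 8.7²) / (2·3·11) = 54.36/66 = 0.8236, so ∠EKJ = 34.55°.

Therefore, the measure of angle ∠EKJ = 34.55°.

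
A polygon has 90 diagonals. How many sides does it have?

Using d = n(n - 3)/2, we solve 90 = n(n - 3)/2.
So n(n - 3) = 180.
Testing n = 15: 15 * 12 = 180 = 180. Correct.
The polygon has 15 sides.

15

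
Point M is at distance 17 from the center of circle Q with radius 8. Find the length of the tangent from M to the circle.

Let T be the point of tangency. Then QT ⊥ MT (radius ⊥ tangent).
In right triangle QTM: QM² = QT² + MT²
17² = 8² + MT²
MT² = 225, MT = 15

15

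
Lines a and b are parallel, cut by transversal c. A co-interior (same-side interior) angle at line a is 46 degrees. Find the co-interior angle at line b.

Co-interior angles sum to 180: 180 - 46 = 134 degrees.

134 degrees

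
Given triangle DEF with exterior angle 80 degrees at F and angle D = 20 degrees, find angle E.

The exterior angle theorem states that an exterior angle equals the sum of the two non-adjacent interior angles.
So 80 = 20 + angle E, which gives angle E = 80 - 20 = 60 degrees.

60 degrees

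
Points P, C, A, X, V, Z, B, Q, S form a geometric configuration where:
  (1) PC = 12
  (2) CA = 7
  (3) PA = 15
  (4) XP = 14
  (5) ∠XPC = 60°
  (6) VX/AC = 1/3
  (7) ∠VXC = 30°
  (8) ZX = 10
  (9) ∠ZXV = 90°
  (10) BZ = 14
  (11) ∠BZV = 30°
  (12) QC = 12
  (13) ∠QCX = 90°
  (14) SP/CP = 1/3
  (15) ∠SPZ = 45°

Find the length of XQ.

Step 1: By the law of cosines on triangle CPX: CX² = 12² + 14² − 2·12·14·cos(60°) = 172, so CX = 2·√43.
Step 2: By the law of cosines on triangle XCQ: XQ² = (2·√43)² + 12² − 2·2·√43·12·cos(90°) = 316, so XQ = 2·√79.

Therefore, the length of XQ = 2·√79.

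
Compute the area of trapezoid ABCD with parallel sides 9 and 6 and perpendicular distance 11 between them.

Area of a trapezoid = (base1 + base2) * height / 2
Area = (9 + 6) * 11 / 2
Area = 15 * 11 / 2
Area = 165 / 2
Area = 165/2

165/2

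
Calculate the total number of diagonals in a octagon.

The number of diagonals in an n-gon is n(n - 3)/2.
For n = 8: 8(8 - 3)/2 = 8 × 5 / 2 = 20.

20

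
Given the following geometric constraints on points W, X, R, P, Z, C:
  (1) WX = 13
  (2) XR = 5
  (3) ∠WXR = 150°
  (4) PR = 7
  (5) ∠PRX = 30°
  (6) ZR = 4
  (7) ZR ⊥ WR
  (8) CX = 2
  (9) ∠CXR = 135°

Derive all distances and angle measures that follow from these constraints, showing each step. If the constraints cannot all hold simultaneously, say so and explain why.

The constraints are consistent.

Step 1: From WX = 13, XR = 5, and ∠WXR = 150°, by the law of cosines:
  WR² = WX² + XR² - 2·WX·XR·cos(150°) = 169 + 25 + 112.6 = 306.6
  WR ≈ 17.51

Step 2: From XR = 5, RP = 7, and ∠XRP = 30°, by the law of cosines:
  XP² = XR² + RP² - 2·XR·RP·cos(30°) = 25 + 49 - 60.62 = 13.38
  XP ≈ 3.66

Step 3: From RX = 5, XC = 2, and ∠RXC = 135°, by the law of cosines:
  RC² = RX² + XC² - 2·RX·XC·cos(135°) = 25 + 4 + 14.14 = 43.14
  RC ≈ 6.57

Step 4: From WR = 17.51, RZ = 4, and ∠WRZ = 90°, by the law of cosines:
  WZ² = WR² + RZ² - 2·WR·RZ·cos(90°) = 306.6 + 16 - 0 = 322.6
  WZ ≈ 17.96

Step 5: From WR = 17.51, WX = 13, RX = 5, by the inverse law of cosines:
  cos(∠RWX) = (WR² + WX² - RX²) / (2·WR·WX)
  ∠RWX = 8.21°

Step 6: From XP = 3.66, XR = 5, PR = 7, by the inverse law of cosines:
  cos(∠PXR) = (XP² + XR² - PR²) / (2·XP·XR)
  ∠PXR = 106.88°

Step 7: From RC = 6.57, RX = 5, CX = 2, by the inverse law of cosines:
  cos(∠CRX) = (RC² + RX² - CX²) / (2·RC·RX)
  ∠CRX = 12.43°

Step 8: From RW = 17.51, RX = 5, WX = 13, by the inverse law of cosines:
  cos(∠WRX) = (RW² + RX² - WX²) / (2·RW·RX)
  ∠WRX = 21.79°

Step 9: From PR = 7, PX = 3.66, RX = 5, by the inverse law of cosines:
  cos(∠RPX) = (PR² + PX² - RX²) / (2·PR·PX)
  ∠RPX = 43.12°

Step 10: From CR = 6.57, CX = 2, RX = 5, by the inverse law of cosines:
  cos(∠RCX) = (CR² + CX² - RX²) / (2·CR·CX)
  ∠RCX = 32.57°

Step 11: From WR = 17.51, WZ = 17.96, RZ = 4, by the inverse law of cosines:
  cos(∠RWZ) = (WR² + WZ² - RZ²) / (2·WR·WZ)
  ∠RWZ = 12.87°

Step 12: From ZR = 4, ZW = 17.96, RW = 17.51, by the inverse law of cosines:
  cos(∠RZW) = (ZR² + ZW² - RW²) / (2·ZR·ZW)
  ∠RZW = 77.13°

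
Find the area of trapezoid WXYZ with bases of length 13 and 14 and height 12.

Area of a trapezoid = (base1 + base2) * height / 2
Area = (13 + 14) * 12 / 2
Area = 27 * 12 / 2
Area = 324 / 2
Area = 162

162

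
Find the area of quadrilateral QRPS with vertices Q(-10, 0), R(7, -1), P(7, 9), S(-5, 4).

Shoelace: sum of cross terms = 193, Area = (1/2)|193| = 193/2

193/2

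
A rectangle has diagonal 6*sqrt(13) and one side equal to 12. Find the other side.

The diagonal of a rectangle forms a right triangle with the two sides.
Rearranging the Pythagorean theorem: missing side = sqrt(d^2 - known^2).
= sqrt(468 - 144) = sqrt(324) = 18.

18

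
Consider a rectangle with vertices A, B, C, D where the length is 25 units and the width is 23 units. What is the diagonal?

Using the Pythagorean theorem:
d² = 25² + 23² = 625 + 529 = 1154
d = sqrt(1154)

sqrt(1154)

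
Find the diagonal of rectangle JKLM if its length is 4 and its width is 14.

Using the Pythagorean theorem:
d² = 4² + 14² = 16 + 196 = 212
d = sqrt(212) = 2*sqrt(53)

2*sqrt(53)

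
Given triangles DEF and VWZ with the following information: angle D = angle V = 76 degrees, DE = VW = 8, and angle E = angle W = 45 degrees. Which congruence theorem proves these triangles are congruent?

The given information matches ASA: Two pairs of corresponding angles and the included side are equal (Angle-Side-Angle).

ASA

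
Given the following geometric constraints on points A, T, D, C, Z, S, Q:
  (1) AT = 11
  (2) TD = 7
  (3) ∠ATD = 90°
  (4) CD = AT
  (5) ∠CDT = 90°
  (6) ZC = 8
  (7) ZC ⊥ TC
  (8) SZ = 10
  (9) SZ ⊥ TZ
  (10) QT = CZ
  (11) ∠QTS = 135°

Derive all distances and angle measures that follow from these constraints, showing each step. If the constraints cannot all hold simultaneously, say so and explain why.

The constraints are consistent.

From the given relations:
  CD = AT = 11
  QT = CZ = 8

Step 1: From AT = 11, TD = 7, and ∠ATD = 90°, by the law of cosines:
  AD² = AT² + TD² - 2·AT·TD·cos(90°) = 121 + 49 - 0 = 170
  AD = √170

Step 2: From TD = 7, DC = 11, and ∠TDC = 90°, by the law of cosines:
  TC² = TD² + DC² - 2·TD·DC·cos(90°) = 49 + 121 - 0 = 170
  TC = √170

Step 3: From TC = √170, CZ = 8, and ∠TCZ = 90°, by the law of cosines:
  TZ² = TC² + CZ² - 2·TC·CZ·cos(90°) = 170 + 64 - 0 = 234
  TZ = 3·√26

Step 4: From AD = √170, AT = 11, DT = 7, by the inverse law of cosines:
  cos(∠DAT) = (AD² + AT² - DT²) / (2·AD·AT)
  ∠DAT = 32.47°

Step 5: From TC = √170, TD = 7, CD = 11, by the inverse law of cosines:
  cos(∠CTD) = (TC² + TD² - CD²) / (2·TC·TD)
  ∠CTD = 57.53°

Step 6: From DA = √170, DT = 7, AT = 11, by the inverse law of cosines:
  cos(∠ADT) = (DA² + DT² - AT²) / (2·DA·DT)
  ∠ADT = 57.53°

Step 7: From CD = 11, CT = √170, DT = 7, by the inverse law of cosines:
  cos(∠DCT) = (CD² + CT² - DT²) / (2·CD·CT)
  ∠DCT = 32.47°

Step 8: From TZ = 3·√26, ZS = 10, and ∠TZS = 90°, by the law of cosines:
  TS² = TZ² + ZS² - 2·TZ·ZS·cos(90°) = 234 + 100 - 0 = 334
  TS ≈ 18.28

Step 9: From TC = √170, TZ = 3·√26, CZ = 8, by the inverse law of cosines:
  cos(∠CTZ) = (TC² + TZ² - CZ²) / (2·TC·TZ)
  ∠CTZ = 31.53°

Step 10: From ZC = 8, ZT = 3·√26, CT = √170, by the inverse law of cosines:
  cos(∠CZT) = (ZC² + ZT² - CT²) / (2·ZC·ZT)
  ∠CZT = 58.47°

Step 11: From ST = 18.28, TQ = 8, and ∠STQ = 135°, by the law of cosines:
  SQ² = ST² + TQ² - 2·ST·TQ·cos(135°) = 334 + 64 + 206.8 = 604.8
  SQ ≈ 24.59

Step 12: From TS = 18.28, TZ = 3·√26, SZ = 10, by the inverse law of cosines:
  cos(∠STZ) = (TS² + TZ² - SZ²) / (2·TS·TZ)
  ∠STZ = 33.17°

Step 13: From ST = 18.28, SZ = 10, TZ = 3·√26, by the inverse law of cosines:
  cos(∠TSZ) = (ST² + SZ² - TZ²) / (2·ST·SZ)
  ∠TSZ = 56.83°

Step 14: From SQ = 24.59, ST = 18.28, QT = 8, by the inverse law of cosines:
  cos(∠QST) = (SQ² + ST² - QT²) / (2·SQ·ST)
  ∠QST = 13.3°

Step 15: From QS = 24.59, QT = 8, ST = 18.28, by the inverse law of cosines:
  cos(∠SQT) = (QS² + QT² - ST²) / (2·QS·QT)
  ∠SQT = 31.7°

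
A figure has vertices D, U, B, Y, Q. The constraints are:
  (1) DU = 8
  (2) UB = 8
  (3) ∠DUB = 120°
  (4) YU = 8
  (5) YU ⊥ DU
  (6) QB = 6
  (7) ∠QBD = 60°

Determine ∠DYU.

Step 1: By the law of cosines on triangle YUD: YD² = 8² + 8² − 2·8·8·cos(90°) = 128, so YD = 8·√2.
Step 2: By the inverse law of cosines on triangle DYU: cos(∠DYU) = ((8·√2)² + 8² − 8²) / (2·8·√2·8) = 128/181.02 = 0.7071, so ∠DYU = 45°.

Therefore, the measure of angle ∠DYU = 45°.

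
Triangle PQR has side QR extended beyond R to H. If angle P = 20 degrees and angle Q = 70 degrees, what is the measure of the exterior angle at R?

Exterior angle = 20 + 70 = 90 degrees (exterior angle theorem).

90 degrees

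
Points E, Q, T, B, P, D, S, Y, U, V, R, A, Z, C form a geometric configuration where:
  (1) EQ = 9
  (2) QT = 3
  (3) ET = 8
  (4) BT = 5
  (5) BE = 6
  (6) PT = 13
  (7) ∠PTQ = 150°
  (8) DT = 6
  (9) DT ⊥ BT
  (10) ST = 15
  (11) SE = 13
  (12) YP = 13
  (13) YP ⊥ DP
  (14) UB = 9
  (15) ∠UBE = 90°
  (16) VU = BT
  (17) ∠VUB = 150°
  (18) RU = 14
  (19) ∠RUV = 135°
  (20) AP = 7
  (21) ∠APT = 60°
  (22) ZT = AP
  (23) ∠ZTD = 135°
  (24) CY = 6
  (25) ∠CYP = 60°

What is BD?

Step 1: By the law of cosines on triangle BTD: BD² = 5² + 6² − 2·5·6·cos(90°) = 61, so BD = √61.

Therefore, the length of BD = √61.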